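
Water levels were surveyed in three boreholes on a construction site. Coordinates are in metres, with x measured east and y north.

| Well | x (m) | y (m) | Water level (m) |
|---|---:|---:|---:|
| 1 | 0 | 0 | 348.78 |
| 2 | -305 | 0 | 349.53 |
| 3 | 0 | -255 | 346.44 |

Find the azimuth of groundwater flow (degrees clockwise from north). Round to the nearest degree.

∂h/∂x = (349.53 − 348.78) / (-305 − 0) = -0.002459
∂h/∂y = (346.44 − 348.78) / (-255 − 0) = +0.009176
Flow direction (−∇h) has components (+0.002459 E, -0.009176 N).
Azimuth = atan2(E, N) = atan2(+0.002459, -0.009176) = 165.0° ≈ 165°.

165°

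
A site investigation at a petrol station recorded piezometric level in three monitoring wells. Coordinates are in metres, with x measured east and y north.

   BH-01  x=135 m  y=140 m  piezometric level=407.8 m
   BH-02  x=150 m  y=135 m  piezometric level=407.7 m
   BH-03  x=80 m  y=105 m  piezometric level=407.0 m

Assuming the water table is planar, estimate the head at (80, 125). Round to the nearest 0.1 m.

407.4 m

Taking BH-01 as reference: BH-02−BH-01 = (15, -5, -0.1); BH-03−BH-01 = (-55, -35, -0.8).
Determinant of the coordinate differences = 15·(-35) − (-55)·(-5) = -800.
∂h/∂x = [(-0.1)·(-35) − (-0.8)·(-5)] / -800 = +0.0006250
∂h/∂y = [15·(-0.8) − (-55)·(-0.1)] / -800 = +0.02188
h(80, 125) = 407.8 + (+0.0006250)·(-55) + (+0.02188)·(-15) = 407.8 -0.034 -0.328 = 407.438 m.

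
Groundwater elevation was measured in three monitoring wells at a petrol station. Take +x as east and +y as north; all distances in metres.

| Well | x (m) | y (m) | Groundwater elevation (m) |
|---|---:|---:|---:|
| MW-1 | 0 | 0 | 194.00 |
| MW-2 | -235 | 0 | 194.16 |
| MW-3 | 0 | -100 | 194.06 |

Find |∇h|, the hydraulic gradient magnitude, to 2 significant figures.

0.00091

∂h/∂x = (194.16 − 194.00) / (-235 − 0) = -0.0006809
∂h/∂y = (194.06 − 194.00) / (-100 − 0) = -0.0006000
|∇h| = √(-0.0006809² + -0.0006000²) = 0.0009075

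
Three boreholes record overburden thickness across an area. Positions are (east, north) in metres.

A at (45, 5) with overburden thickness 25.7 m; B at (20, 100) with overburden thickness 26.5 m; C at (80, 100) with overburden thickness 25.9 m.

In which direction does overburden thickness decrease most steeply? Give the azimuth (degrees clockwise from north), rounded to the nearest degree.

Three-point gradient (reference A): Δ to B = (-25, 95, +0.8), Δ to C = (35, 95, +0.2).
∂d/∂x = -0.01000, ∂d/∂y = +0.005789 (det = -5700).
Steepest decrease is along −∇f: components (+0.01000 E, -0.005789 N).
Azimuth = atan2(+0.01000, -0.005789) = 120.1° ≈ 120°.

120°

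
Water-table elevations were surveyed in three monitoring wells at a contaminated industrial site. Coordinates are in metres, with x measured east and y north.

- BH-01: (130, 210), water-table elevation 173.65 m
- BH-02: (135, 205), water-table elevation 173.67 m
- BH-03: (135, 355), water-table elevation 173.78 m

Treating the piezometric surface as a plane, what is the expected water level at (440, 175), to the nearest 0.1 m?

175.1 m

Differences from BH-01: to BH-02 (Δx, Δy, Δh) = (5, -5, +0.02); to BH-03 = (5, 145, +0.13).
Determinant of the coordinate differences = 5·145 − 5·(-5) = 750.
∂h/∂x = [(+0.02)·145 − (+0.13)·(-5)] / 750 = +0.004733
∂h/∂y = [5·(+0.13) − 5·(+0.02)] / 750 = +0.0007333
h(440, 175) = 173.65 + (+0.004733)·(310) + (+0.0007333)·(-35) = 173.65 +1.467 -0.026 = 175.092 m.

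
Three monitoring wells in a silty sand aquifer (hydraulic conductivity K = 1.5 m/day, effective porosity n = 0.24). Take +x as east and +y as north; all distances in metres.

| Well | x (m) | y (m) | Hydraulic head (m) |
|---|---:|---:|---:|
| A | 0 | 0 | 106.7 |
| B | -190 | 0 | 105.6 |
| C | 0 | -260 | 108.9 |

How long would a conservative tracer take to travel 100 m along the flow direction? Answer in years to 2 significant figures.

4.3 years

∂h/∂x = (105.6 − 106.7) / (-190 − 0) = +0.005789
∂h/∂y = (108.9 − 106.7) / (-260 − 0) = -0.008462
|∇h| = √(0.005789² + -0.008462²) = 0.01025
Seepage velocity v = K·i/n = 1.5 × 0.01025 / 0.24 = 0.06406 m/day.
t = 100 / 0.06406 = 1561 days = 4.27 years.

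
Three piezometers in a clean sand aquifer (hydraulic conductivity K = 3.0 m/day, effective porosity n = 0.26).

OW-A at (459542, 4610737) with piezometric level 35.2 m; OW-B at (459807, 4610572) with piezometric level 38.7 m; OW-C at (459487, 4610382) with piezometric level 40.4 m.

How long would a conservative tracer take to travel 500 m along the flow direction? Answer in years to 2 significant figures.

7.6 years

Three-point gradient (reference OW-A): Δ to OW-B = (265, -165, +3.5), Δ to OW-C = (-55, -355, +5.2).
∂h/∂x = +0.003728, ∂h/∂y = -0.01523 (det = -103150).
|∇h| = √(0.003728² + -0.01523²) = 0.01568
Seepage velocity v = K·i/n = 3.0 × 0.01568 / 0.26 = 0.1809 m/day.
t = 500 / 0.1809 = 2764 days = 7.57 years.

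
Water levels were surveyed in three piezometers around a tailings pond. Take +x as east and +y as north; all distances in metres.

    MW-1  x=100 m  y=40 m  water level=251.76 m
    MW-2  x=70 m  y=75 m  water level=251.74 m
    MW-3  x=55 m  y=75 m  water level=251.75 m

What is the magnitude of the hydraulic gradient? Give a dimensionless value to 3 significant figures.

Three-point gradient (reference MW-1): Δ to MW-2 = (-30, 35, -0.02), Δ to MW-3 = (-45, 35, -0.01).
∂h/∂x = -0.0006667, ∂h/∂y = -0.001143 (det = 525).
|∇h| = √(-0.0006667² + -0.001143²) = 0.001323

0.00132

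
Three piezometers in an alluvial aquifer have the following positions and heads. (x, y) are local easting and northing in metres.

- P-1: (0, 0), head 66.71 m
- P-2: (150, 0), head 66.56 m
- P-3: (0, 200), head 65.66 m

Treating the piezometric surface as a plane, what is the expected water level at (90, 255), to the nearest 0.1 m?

65.3 m

∂h/∂x = (66.56 − 66.71) / (150 − 0) = -0.0010000
∂h/∂y = (65.66 − 66.71) / (200 − 0) = -0.005250
h(90, 255) = 66.71 + (-0.0010000)·(90) + (-0.005250)·(255) = 66.71 -0.090 -1.339 = 65.281 m.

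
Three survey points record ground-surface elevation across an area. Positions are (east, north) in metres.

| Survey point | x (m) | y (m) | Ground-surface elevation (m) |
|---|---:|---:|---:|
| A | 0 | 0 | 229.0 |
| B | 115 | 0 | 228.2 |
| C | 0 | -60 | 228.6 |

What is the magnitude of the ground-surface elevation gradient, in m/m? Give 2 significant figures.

0.0096 m/m

∂z/∂x = (228.2 − 229.0) / (115 − 0) = -0.006957
∂z/∂y = (228.6 − 229.0) / (-60 − 0) = +0.006667
|∇f| = √(-0.006957² + 0.006667²) = 0.009636 m/m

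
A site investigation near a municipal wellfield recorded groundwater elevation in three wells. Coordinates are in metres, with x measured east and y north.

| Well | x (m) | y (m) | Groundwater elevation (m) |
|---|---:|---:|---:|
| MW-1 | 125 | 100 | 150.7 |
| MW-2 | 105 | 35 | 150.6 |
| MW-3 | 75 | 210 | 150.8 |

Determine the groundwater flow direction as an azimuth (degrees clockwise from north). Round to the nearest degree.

213°

Differences from MW-1: to MW-2 (Δx, Δy, Δh) = (-20, -65, -0.1); to MW-3 = (-50, 110, +0.1).
Solve a·Δx + b·Δy = Δh: det = (-20)·110 − (-50)·(-65) = -5450.
∂h/∂x = [(-0.1)·110 − (+0.1)·(-65)] / -5450 = +0.0008257
∂h/∂y = [(-20)·(+0.1) − (-50)·(-0.1)] / -5450 = +0.001284
Flow direction (−∇h) has components (-0.0008257 E, -0.001284 N).
Azimuth = atan2(E, N) = atan2(-0.0008257, -0.001284) = 212.7° ≈ 213°.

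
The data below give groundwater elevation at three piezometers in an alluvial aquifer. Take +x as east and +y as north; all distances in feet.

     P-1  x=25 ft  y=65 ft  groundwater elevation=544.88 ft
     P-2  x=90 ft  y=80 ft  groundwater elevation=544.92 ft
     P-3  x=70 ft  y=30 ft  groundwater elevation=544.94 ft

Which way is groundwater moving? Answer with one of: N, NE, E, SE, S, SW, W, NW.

Taking P-1 as reference: P-2−P-1 = (65, 15, +0.04); P-3−P-1 = (45, -35, +0.06).
Solve a·Δx + b·Δy = Δh: det = 65·(-35) − 45·15 = -2950.
∂h/∂x = [(+0.04)·(-35) − (+0.06)·15] / -2950 = +0.0007797
∂h/∂y = [65·(+0.06) − 45·(+0.04)] / -2950 = -0.0007119
Flow = −∇h = (-0.0007797 east, +0.0007119 north), which points northwest.

NW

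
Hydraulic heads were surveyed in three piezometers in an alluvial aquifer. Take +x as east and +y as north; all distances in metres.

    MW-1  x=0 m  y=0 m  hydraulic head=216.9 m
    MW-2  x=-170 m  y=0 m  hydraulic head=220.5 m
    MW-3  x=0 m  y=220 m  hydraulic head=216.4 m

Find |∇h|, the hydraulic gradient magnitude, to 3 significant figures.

0.0213

∂h/∂x = (220.5 − 216.9) / (-170 − 0) = -0.02118
∂h/∂y = (216.4 − 216.9) / (220 − 0) = -0.002273
|∇h| = √(-0.02118² + -0.002273²) = 0.0213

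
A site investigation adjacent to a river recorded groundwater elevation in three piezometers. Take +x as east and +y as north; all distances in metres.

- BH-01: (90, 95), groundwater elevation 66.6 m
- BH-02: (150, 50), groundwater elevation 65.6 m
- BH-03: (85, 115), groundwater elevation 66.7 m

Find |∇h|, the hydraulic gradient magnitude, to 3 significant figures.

0.0159

Taking BH-01 as reference: BH-02−BH-01 = (60, -45, -1.0); BH-03−BH-01 = (-5, 20, +0.1).
Solve a·Δx + b·Δy = Δh: det = 60·20 − (-5)·(-45) = 975.
∂h/∂x = [(-1.0)·20 − (+0.1)·(-45)] / 975 = -0.01590
∂h/∂y = [60·(+0.1) − (-5)·(-1.0)] / 975 = +0.001026
|∇h| = √(-0.01590² + 0.001026²) = 0.01593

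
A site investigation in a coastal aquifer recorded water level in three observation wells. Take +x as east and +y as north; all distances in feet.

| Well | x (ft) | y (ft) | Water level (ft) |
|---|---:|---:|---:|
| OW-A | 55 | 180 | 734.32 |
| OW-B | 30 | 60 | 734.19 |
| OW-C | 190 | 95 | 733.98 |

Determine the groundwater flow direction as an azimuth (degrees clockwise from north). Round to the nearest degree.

131°

Taking OW-A as reference: OW-B−OW-A = (-25, -120, -0.13); OW-C−OW-A = (135, -85, -0.34).
Solve a·Δx + b·Δy = Δh: det = (-25)·(-85) − 135·(-120) = 18325.
∂h/∂x = [(-0.13)·(-85) − (-0.34)·(-120)] / 18325 = -0.001623
∂h/∂y = [(-25)·(-0.34) − 135·(-0.13)] / 18325 = +0.001422
Flow direction (−∇h) has components (+0.001623 E, -0.001422 N).
Azimuth = atan2(E, N) = atan2(+0.001623, -0.001422) = 131.2° ≈ 131°.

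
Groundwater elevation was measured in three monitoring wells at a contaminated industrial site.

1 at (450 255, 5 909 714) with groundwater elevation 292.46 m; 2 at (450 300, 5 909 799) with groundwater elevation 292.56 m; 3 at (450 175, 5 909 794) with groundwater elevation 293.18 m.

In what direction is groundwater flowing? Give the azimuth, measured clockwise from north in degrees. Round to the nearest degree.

Taking 1 as reference: 2−1 = (45, 85, +0.10); 3−1 = (-80, 80, +0.72).
Determinant of the coordinate differences = 45·80 − (-80)·85 = 10400.
∂h/∂x = [(+0.10)·80 − (+0.72)·85] / 10400 = -0.005115
∂h/∂y = [45·(+0.72) − (-80)·(+0.10)] / 10400 = +0.003885
Flow direction (−∇h) has components (+0.005115 E, -0.003885 N).
Azimuth = atan2(E, N) = atan2(+0.005115, -0.003885) = 127.2° ≈ 127°.

127°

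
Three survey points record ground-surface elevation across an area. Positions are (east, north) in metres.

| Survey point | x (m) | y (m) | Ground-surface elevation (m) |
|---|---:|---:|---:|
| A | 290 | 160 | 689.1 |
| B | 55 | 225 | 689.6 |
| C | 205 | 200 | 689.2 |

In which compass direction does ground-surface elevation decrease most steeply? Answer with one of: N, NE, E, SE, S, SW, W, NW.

NE

Taking A as reference: B−A = (-235, 65, +0.5); C−A = (-85, 40, +0.1).
Solve a·Δx + b·Δy = Δz: det = (-235)·40 − (-85)·65 = -3875.
∂z/∂x = [(+0.5)·40 − (+0.1)·65] / -3875 = -0.003484
∂z/∂y = [(-235)·(+0.1) − (-85)·(+0.5)] / -3875 = -0.004903
Steepest decrease is along −∇f = (+0.003484 E, +0.004903 N) → northeast.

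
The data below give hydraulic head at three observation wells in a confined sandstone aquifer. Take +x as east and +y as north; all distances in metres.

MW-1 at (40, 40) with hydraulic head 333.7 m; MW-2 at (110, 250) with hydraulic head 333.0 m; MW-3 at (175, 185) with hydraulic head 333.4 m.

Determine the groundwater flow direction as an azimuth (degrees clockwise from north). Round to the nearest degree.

With h = a·x + b·y + c and MW-1 as origin, the differences give:
  70·a + 210·b = -0.7
  135·a + 145·b = -0.3
Eliminate b (×145 and ×210, subtract): -18200·a = -38.50 → a = ∂h/∂x = +0.002115
Back-substitute: b = ∂h/∂y = -0.004038.
Flow direction (−∇h) has components (-0.002115 E, +0.004038 N).
Azimuth = atan2(E, N) = atan2(-0.002115, +0.004038) = 332.4° ≈ 332°.

332°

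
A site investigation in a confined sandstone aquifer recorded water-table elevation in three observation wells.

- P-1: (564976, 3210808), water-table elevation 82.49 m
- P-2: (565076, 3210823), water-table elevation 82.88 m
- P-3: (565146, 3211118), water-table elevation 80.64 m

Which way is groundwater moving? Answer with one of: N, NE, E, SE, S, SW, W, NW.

NW

Taking P-1 as reference: P-2−P-1 = (100, 15, +0.39); P-3−P-1 = (170, 310, -1.85).
Determinant of the coordinate differences = 100·310 − 170·15 = 28450.
∂h/∂x = [(+0.39)·310 − (-1.85)·15] / 28450 = +0.005225
∂h/∂y = [100·(-1.85) − 170·(+0.39)] / 28450 = -0.008833
Flow = −∇h = (-0.005225 east, +0.008833 north), which points northwest.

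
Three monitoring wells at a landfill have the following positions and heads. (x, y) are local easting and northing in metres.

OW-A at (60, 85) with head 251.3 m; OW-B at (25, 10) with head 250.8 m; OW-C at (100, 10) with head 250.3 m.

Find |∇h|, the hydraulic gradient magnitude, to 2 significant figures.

Differences from OW-A: to OW-B (Δx, Δy, Δh) = (-35, -75, -0.5); to OW-C = (40, -75, -1.0).
Solve a·Δx + b·Δy = Δh: det = (-35)·(-75) − 40·(-75) = 5625.
∂h/∂x = [(-0.5)·(-75) − (-1.0)·(-75)] / 5625 = -0.006667
∂h/∂y = [(-35)·(-1.0) − 40·(-0.5)] / 5625 = +0.009778
|∇h| = √(-0.006667² + 0.009778²) = 0.01183

0.012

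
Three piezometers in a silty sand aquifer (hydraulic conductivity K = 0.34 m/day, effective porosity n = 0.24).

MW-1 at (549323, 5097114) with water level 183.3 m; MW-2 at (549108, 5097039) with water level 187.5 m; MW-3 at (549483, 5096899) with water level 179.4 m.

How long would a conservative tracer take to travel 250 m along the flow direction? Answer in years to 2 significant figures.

23 years

With h = a·x + b·y + c and MW-1 as origin, the differences give:
  (-215)·a + (-75)·b = +4.2
  160·a + (-215)·b = -3.9
Eliminate b (×(-215) and ×(-75), subtract): 58225·a = -1195.50 → a = ∂h/∂x = -0.02053
Back-substitute: b = ∂h/∂y = +0.002860.
|∇h| = √(-0.02053² + 0.002860²) = 0.02073
Seepage velocity v = K·i/n = 0.34 × 0.02073 / 0.24 = 0.02937 m/day.
t = 250 / 0.02937 = 8512 days = 23.3 years.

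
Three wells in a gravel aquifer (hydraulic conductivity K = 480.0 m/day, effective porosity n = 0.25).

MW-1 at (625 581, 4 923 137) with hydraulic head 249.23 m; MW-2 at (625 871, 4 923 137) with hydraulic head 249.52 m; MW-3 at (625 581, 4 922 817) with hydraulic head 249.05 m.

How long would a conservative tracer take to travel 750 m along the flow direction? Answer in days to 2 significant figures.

∂h/∂x = (249.52 − 249.23) / (625871 − 625581) = +0.001000
∂h/∂y = (249.05 − 249.23) / (4922817 − 4923137) = +0.0005625
|∇h| = √(0.001000² + 0.0005625²) = 0.001147
Seepage velocity v = K·i/n = 480.0 × 0.001147 / 0.25 = 2.202 m/day.
t = 750 / 2.202 = 340.6 days.

340 days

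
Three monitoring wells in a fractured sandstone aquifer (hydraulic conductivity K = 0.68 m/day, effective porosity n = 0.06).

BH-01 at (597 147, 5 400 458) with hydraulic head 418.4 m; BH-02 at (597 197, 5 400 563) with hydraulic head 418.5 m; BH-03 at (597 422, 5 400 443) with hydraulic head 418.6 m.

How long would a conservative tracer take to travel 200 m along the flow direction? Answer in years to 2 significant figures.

50 years

Taking BH-01 as reference: BH-02−BH-01 = (50, 105, +0.1); BH-03−BH-01 = (275, -15, +0.2).
Solve a·Δx + b·Δy = Δh: det = 50·(-15) − 275·105 = -29625.
∂h/∂x = [(+0.1)·(-15) − (+0.2)·105] / -29625 = +0.0007595
∂h/∂y = [50·(+0.2) − 275·(+0.1)] / -29625 = +0.0005907
|∇h| = √(0.0007595² + 0.0005907²) = 0.0009622
Seepage velocity v = K·i/n = 0.68 × 0.0009622 / 0.06 = 0.0109 m/day.
t = 200 / 0.0109 = 1.835e+04 days = 50.2 years.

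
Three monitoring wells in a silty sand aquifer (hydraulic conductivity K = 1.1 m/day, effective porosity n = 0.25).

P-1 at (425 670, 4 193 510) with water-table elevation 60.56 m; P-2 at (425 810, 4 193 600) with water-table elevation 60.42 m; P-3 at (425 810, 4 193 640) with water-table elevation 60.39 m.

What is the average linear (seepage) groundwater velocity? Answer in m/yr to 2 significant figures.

1.5 m/yr

Differences from P-1: to P-2 (Δx, Δy, Δh) = (140, 90, -0.14); to P-3 = (140, 130, -0.17).
Determinant of the coordinate differences = 140·130 − 140·90 = 5600.
∂h/∂x = [(-0.14)·130 − (-0.17)·90] / 5600 = -0.0005179
∂h/∂y = [140·(-0.17) − 140·(-0.14)] / 5600 = -0.0007500
|∇h| = √(-0.0005179² + -0.0007500²) = 0.0009114
Seepage velocity v = K·i/n = 1.1 × 0.0009114 / 0.25 = 0.00401 m/day = 1.465 m/yr.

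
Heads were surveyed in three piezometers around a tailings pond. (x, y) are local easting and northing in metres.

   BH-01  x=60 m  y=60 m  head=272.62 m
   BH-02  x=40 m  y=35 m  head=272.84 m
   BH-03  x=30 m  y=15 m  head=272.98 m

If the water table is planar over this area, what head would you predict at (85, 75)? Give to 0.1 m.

Differences from BH-01: to BH-02 (Δx, Δy, Δh) = (-20, -25, +0.22); to BH-03 = (-30, -45, +0.36).
Determinant of the coordinate differences = (-20)·(-45) − (-30)·(-25) = 150.
∂h/∂x = [(+0.22)·(-45) − (+0.36)·(-25)] / 150 = -0.006000
∂h/∂y = [(-20)·(+0.36) − (-30)·(+0.22)] / 150 = -0.004000
h(85, 75) = 272.62 + (-0.006000)·(25) + (-0.004000)·(15) = 272.62 -0.150 -0.060 = 272.410 m.

272.4 m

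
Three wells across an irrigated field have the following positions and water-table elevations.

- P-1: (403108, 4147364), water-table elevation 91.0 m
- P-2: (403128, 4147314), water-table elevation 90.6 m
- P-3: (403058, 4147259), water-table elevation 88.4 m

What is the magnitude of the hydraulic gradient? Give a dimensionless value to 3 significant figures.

0.0247

Differences from P-1: to P-2 (Δx, Δy, Δh) = (20, -50, -0.4); to P-3 = (-50, -105, -2.6).
Determinant of the coordinate differences = 20·(-105) − (-50)·(-50) = -4600.
∂h/∂x = [(-0.4)·(-105) − (-2.6)·(-50)] / -4600 = +0.01913
∂h/∂y = [20·(-2.6) − (-50)·(-0.4)] / -4600 = +0.01565
|∇h| = √(0.01913² + 0.01565²) = 0.02472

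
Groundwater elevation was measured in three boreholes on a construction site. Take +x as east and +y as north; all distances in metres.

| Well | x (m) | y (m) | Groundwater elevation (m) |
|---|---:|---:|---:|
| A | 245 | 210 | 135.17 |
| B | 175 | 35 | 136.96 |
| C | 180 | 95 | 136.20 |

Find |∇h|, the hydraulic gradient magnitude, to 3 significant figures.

With h = a·x + b·y + c and A as origin, the differences give:
  (-70)·a + (-175)·b = +1.79
  (-65)·a + (-115)·b = +1.03
Eliminate b (×(-115) and ×(-175), subtract): -3325·a = -25.600 → a = ∂h/∂x = +0.007699
Back-substitute: b = ∂h/∂y = -0.01331.
|∇h| = √(0.007699² + -0.01331²) = 0.01538

0.0154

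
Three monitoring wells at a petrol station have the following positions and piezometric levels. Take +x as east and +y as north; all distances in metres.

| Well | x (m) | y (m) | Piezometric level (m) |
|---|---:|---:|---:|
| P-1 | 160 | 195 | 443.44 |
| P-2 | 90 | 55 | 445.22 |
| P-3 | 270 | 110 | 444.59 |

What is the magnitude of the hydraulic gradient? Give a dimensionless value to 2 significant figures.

0.013

Differences from P-1: to P-2 (Δx, Δy, Δh) = (-70, -140, +1.78); to P-3 = (110, -85, +1.15).
Determinant of the coordinate differences = (-70)·(-85) − 110·(-140) = 21350.
∂h/∂x = [(+1.78)·(-85) − (+1.15)·(-140)] / 21350 = +0.0004543
∂h/∂y = [(-70)·(+1.15) − 110·(+1.78)] / 21350 = -0.01294
|∇h| = √(0.0004543² + -0.01294²) = 0.01295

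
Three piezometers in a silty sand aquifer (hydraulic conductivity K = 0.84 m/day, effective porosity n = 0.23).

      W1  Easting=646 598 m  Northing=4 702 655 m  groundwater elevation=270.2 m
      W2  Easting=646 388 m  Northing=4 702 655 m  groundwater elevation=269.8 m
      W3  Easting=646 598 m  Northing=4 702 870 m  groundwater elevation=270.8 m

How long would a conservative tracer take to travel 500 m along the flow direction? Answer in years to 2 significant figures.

110 years

∂h/∂x = (269.8 − 270.2) / (646388 − 646598) = +0.001905
∂h/∂y = (270.8 − 270.2) / (4702870 − 4702655) = +0.002791
|∇h| = √(0.001905² + 0.002791²) = 0.003379
Seepage velocity v = K·i/n = 0.84 × 0.003379 / 0.23 = 0.01234 m/day.
t = 500 / 0.01234 = 4.052e+04 days = 111 years.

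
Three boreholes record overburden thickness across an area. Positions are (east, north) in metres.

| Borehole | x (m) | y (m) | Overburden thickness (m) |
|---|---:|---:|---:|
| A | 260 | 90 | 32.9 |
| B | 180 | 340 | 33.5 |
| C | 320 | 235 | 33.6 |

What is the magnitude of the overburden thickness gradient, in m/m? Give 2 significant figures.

0.0048 m/m

Differences from A: to B (Δx, Δy, Δh) = (-80, 250, +0.6); to C = (60, 145, +0.7).
Determinant of the coordinate differences = (-80)·145 − 60·250 = -26600.
∂d/∂x = [(+0.6)·145 − (+0.7)·250] / -26600 = +0.003308
∂d/∂y = [(-80)·(+0.7) − 60·(+0.6)] / -26600 = +0.003459
|∇f| = √(0.003308² + 0.003459²) = 0.004786 m/m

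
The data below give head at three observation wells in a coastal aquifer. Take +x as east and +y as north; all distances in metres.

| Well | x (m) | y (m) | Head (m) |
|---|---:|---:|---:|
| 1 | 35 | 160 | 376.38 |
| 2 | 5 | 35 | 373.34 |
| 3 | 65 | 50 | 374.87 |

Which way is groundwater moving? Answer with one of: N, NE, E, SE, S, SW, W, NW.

Differences from 1: to 2 (Δx, Δy, Δh) = (-30, -125, -3.04); to 3 = (30, -110, -1.51).
Solve a·Δx + b·Δy = Δh: det = (-30)·(-110) − 30·(-125) = 7050.
∂h/∂x = [(-3.04)·(-110) − (-1.51)·(-125)] / 7050 = +0.02066
∂h/∂y = [(-30)·(-1.51) − 30·(-3.04)] / 7050 = +0.01936
Flow = −∇h = (-0.02066 east, -0.01936 north), which points southwest.

SW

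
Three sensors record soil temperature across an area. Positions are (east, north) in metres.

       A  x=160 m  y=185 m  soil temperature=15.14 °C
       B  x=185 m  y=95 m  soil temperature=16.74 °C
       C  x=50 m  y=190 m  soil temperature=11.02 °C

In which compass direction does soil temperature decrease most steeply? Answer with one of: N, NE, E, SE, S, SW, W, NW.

W

With T = a·x + b·y + c and A as origin, the differences give:
  25·a + (-90)·b = +1.60
  (-110)·a + 5·b = -4.12
Eliminate b (×5 and ×(-90), subtract): -9775·a = -362.800 → a = ∂T/∂x = +0.03712
Back-substitute: b = ∂T/∂y = -0.007468.
Steepest decrease is along −∇f = (-0.03712 E, +0.007468 N) → west.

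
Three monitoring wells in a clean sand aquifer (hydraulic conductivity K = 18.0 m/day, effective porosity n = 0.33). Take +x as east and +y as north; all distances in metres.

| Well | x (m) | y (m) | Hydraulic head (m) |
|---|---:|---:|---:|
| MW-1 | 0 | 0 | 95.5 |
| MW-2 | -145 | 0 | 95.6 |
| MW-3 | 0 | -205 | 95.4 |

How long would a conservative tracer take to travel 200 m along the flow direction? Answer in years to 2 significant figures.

12 years

∂h/∂x = (95.6 − 95.5) / (-145 − 0) = -0.0006897
∂h/∂y = (95.4 − 95.5) / (-205 − 0) = +0.0004878
|∇h| = √(-0.0006897² + 0.0004878²) = 0.0008448
Seepage velocity v = K·i/n = 18.0 × 0.0008448 / 0.33 = 0.04608 m/day.
t = 200 / 0.04608 = 4340 days = 11.9 years.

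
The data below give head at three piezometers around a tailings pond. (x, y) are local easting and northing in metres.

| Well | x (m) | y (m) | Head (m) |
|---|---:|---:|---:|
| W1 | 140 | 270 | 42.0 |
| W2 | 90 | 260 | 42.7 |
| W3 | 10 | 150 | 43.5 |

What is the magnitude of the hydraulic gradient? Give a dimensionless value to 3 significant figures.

0.0151

With h = a·x + b·y + c and W1 as origin, the differences give:
  (-50)·a + (-10)·b = +0.7
  (-130)·a + (-120)·b = +1.5
Eliminate b (×(-120) and ×(-10), subtract): 4700·a = -69.00 → a = ∂h/∂x = -0.01468
Back-substitute: b = ∂h/∂y = +0.003404.
|∇h| = √(-0.01468² + 0.003404²) = 0.01507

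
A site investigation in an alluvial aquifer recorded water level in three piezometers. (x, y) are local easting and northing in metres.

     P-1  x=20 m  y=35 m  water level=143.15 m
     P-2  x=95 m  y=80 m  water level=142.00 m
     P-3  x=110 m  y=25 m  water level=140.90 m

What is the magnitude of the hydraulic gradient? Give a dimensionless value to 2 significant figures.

0.027

Differences from P-1: to P-2 (Δx, Δy, Δh) = (75, 45, -1.15); to P-3 = (90, -10, -2.25).
Determinant of the coordinate differences = 75·(-10) − 90·45 = -4800.
∂h/∂x = [(-1.15)·(-10) − (-2.25)·45] / -4800 = -0.02349
∂h/∂y = [75·(-2.25) − 90·(-1.15)] / -4800 = +0.01359
|∇h| = √(-0.02349² + 0.01359²) = 0.02714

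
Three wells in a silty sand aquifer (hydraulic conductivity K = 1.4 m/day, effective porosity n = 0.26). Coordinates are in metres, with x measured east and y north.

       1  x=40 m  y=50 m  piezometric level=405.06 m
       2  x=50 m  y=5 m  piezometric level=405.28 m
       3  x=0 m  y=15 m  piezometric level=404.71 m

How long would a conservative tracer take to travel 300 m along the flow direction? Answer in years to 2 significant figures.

Taking 1 as reference: 2−1 = (10, -45, +0.22); 3−1 = (-40, -35, -0.35).
Determinant of the coordinate differences = 10·(-35) − (-40)·(-45) = -2150.
∂h/∂x = [(+0.22)·(-35) − (-0.35)·(-45)] / -2150 = +0.01091
∂h/∂y = [10·(-0.35) − (-40)·(+0.22)] / -2150 = -0.002465
|∇h| = √(0.01091² + -0.002465²) = 0.01119
Seepage velocity v = K·i/n = 1.4 × 0.01119 / 0.26 = 0.06025 m/day.
t = 300 / 0.06025 = 4979 days = 13.6 years.

14 years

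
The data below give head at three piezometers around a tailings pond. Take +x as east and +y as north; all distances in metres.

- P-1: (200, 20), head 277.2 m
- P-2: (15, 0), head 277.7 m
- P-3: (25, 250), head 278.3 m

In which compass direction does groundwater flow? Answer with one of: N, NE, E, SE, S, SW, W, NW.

With h = a·x + b·y + c and P-1 as origin, the differences give:
  (-185)·a + (-20)·b = +0.5
  (-175)·a + 230·b = +1.1
Eliminate b (×230 and ×(-20), subtract): -46050·a = 137.00 → a = ∂h/∂x = -0.002975
Back-substitute: b = ∂h/∂y = +0.002519.
Flow = −∇h = (+0.002975 east, -0.002519 north), which points southeast.

SE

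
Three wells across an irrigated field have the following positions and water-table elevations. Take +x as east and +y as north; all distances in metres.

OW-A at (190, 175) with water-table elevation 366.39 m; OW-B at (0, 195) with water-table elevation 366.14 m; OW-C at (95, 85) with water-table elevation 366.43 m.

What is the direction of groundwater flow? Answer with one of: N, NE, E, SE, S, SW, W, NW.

NW

With h = a·x + b·y + c and OW-A as origin, the differences give:
  (-190)·a + 20·b = -0.25
  (-95)·a + (-90)·b = +0.04
Eliminate b (×(-90) and ×20, subtract): 19000·a = 21.700 → a = ∂h/∂x = +0.001142
Back-substitute: b = ∂h/∂y = -0.001650.
Flow = −∇h = (-0.001142 east, +0.001650 north), which points northwest.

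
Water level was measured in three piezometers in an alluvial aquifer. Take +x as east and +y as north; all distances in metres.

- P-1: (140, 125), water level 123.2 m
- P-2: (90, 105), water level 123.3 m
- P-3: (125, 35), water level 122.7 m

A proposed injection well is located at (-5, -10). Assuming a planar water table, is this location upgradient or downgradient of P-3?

upgradient

Three-point gradient (reference P-1): Δ to P-2 = (-50, -20, +0.1), Δ to P-3 = (-15, -90, -0.5).
∂h/∂x = -0.004524, ∂h/∂y = +0.006310 (det = 4200).
Head at (-5, -10) = 123.2 + (-0.004524)·(-145) + (+0.006310)·(-135) = 123.00 m.
That is higher than the 122.7 m at P-3, so the point is upgradient.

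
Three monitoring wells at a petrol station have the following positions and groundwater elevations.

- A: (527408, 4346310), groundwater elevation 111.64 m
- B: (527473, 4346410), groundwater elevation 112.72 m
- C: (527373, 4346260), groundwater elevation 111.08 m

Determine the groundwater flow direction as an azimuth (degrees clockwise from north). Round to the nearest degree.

With h = a·x + b·y + c and A as origin, the differences give:
  65·a + 100·b = +1.08
  (-35)·a + (-50)·b = -0.56
Eliminate b (×(-50) and ×100, subtract): 250·a = 2.000 → a = ∂h/∂x = +0.008000
Back-substitute: b = ∂h/∂y = +0.005600.
Flow direction (−∇h) has components (-0.008000 E, -0.005600 N).
Azimuth = atan2(E, N) = atan2(-0.008000, -0.005600) = 235.0° ≈ 235°.

235°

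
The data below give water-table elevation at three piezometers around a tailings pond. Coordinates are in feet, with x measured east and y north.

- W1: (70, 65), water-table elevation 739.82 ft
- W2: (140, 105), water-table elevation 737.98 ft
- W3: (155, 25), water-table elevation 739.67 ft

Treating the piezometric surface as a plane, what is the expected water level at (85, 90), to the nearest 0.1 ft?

739.0 ft

With h = a·x + b·y + c and W1 as origin, the differences give:
  70·a + 40·b = -1.84
  85·a + (-40)·b = -0.15
Eliminate b (×(-40) and ×40, subtract): -6200·a = 79.600 → a = ∂h/∂x = -0.01284
Back-substitute: b = ∂h/∂y = -0.02353.
h(85, 90) = 739.82 + (-0.01284)·(15) + (-0.02353)·(25) = 739.82 -0.193 -0.588 = 739.039 ft.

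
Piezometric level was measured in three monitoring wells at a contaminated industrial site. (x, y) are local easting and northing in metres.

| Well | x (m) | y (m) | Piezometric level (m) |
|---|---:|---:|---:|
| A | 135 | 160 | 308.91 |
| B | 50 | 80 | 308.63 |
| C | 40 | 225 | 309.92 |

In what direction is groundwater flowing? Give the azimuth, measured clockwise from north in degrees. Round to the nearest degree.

With h = a·x + b·y + c and A as origin, the differences give:
  (-85)·a + (-80)·b = -0.28
  (-95)·a + 65·b = +1.01
Eliminate b (×65 and ×(-80), subtract): -13125·a = 62.600 → a = ∂h/∂x = -0.004770
Back-substitute: b = ∂h/∂y = +0.008568.
Flow direction (−∇h) has components (+0.004770 E, -0.008568 N).
Azimuth = atan2(E, N) = atan2(+0.004770, -0.008568) = 150.9° ≈ 151°.

151°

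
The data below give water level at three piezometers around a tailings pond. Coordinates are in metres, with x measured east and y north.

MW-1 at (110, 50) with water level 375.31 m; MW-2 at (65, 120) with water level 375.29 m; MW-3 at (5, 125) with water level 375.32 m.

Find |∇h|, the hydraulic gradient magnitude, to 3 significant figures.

0.000847

With h = a·x + b·y + c and MW-1 as origin, the differences give:
  (-45)·a + 70·b = -0.02
  (-105)·a + 75·b = +0.01
Eliminate b (×75 and ×70, subtract): 3975·a = -2.200 → a = ∂h/∂x = -0.0005535
Back-substitute: b = ∂h/∂y = -0.0006415.
|∇h| = √(-0.0005535² + -0.0006415²) = 0.0008473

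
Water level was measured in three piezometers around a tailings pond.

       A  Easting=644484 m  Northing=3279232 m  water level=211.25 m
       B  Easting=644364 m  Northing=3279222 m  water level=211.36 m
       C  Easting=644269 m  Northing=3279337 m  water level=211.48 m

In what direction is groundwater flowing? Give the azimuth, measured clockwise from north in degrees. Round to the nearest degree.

Taking A as reference: B−A = (-120, -10, +0.11); C−A = (-215, 105, +0.23).
Determinant of the coordinate differences = (-120)·105 − (-215)·(-10) = -14750.
∂h/∂x = [(+0.11)·105 − (+0.23)·(-10)] / -14750 = -0.0009390
∂h/∂y = [(-120)·(+0.23) − (-215)·(+0.11)] / -14750 = +0.0002678
Flow direction (−∇h) has components (+0.0009390 E, -0.0002678 N).
Azimuth = atan2(E, N) = atan2(+0.0009390, -0.0002678) = 105.9° ≈ 106°.

106°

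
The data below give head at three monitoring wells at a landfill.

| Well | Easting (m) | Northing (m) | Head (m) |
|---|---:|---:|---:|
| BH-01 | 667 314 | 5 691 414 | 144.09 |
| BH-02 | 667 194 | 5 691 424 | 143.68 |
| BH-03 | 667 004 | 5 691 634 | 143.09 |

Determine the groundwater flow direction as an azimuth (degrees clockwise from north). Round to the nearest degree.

Three-point gradient (reference BH-01): Δ to BH-02 = (-120, 10, -0.41), Δ to BH-03 = (-310, 220, -1.00).
∂h/∂x = +0.003442, ∂h/∂y = +0.0003047 (det = -23300).
Flow direction (−∇h) has components (-0.003442 E, -0.0003047 N).
Azimuth = atan2(E, N) = atan2(-0.003442, -0.0003047) = 264.9° ≈ 265°.

265°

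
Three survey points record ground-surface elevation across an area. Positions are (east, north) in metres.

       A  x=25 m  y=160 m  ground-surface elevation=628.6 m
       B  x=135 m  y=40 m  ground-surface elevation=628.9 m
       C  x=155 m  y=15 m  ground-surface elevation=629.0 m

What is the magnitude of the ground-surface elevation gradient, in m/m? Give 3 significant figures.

0.0192 m/m

With z = a·x + b·y + c and A as origin, the differences give:
  110·a + (-120)·b = +0.3
  130·a + (-145)·b = +0.4
Eliminate b (×(-145) and ×(-120), subtract): -350·a = 4.50 → a = ∂z/∂x = -0.01286
Back-substitute: b = ∂z/∂y = -0.01429.
|∇f| = √(-0.01286² + -0.01429²) = 0.01922 m/m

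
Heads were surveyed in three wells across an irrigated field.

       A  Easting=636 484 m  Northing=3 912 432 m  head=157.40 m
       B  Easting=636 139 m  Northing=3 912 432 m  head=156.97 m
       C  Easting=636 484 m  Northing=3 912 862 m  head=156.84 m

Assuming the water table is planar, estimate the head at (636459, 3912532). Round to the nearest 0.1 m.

157.2 m

∂h/∂x = (156.97 − 157.40) / (636139 − 636484) = +0.001246
∂h/∂y = (156.84 − 157.40) / (3912862 − 3912432) = -0.001302
h(636459, 3912532) = 157.40 + (+0.001246)·(-25) + (-0.001302)·(100) = 157.40 -0.031 -0.130 = 157.239 m.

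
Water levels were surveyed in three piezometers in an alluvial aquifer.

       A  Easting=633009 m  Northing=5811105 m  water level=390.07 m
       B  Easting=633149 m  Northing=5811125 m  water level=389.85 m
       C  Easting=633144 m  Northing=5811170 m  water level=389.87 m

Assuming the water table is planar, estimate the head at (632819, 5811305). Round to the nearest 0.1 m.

With h = a·x + b·y + c and A as origin, the differences give:
  140·a + 20·b = -0.22
  135·a + 65·b = -0.20
Eliminate b (×65 and ×20, subtract): 6400·a = -10.300 → a = ∂h/∂x = -0.001609
Back-substitute: b = ∂h/∂y = +0.0002656.
h(632819, 5811305) = 390.07 + (-0.001609)·(-190) + (+0.0002656)·(200) = 390.07 +0.306 +0.053 = 390.429 m.

390.4 m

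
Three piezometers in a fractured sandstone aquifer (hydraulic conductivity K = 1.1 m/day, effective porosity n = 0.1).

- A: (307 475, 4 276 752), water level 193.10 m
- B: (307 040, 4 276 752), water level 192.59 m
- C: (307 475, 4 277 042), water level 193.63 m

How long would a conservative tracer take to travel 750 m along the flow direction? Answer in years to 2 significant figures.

86 years

∂h/∂x = (192.59 − 193.10) / (307040 − 307475) = +0.001172
∂h/∂y = (193.63 − 193.10) / (4277042 − 4276752) = +0.001828
|∇h| = √(0.001172² + 0.001828²) = 0.002171
Seepage velocity v = K·i/n = 1.1 × 0.002171 / 0.1 = 0.02388 m/day.
t = 750 / 0.02388 = 3.141e+04 days = 86 years.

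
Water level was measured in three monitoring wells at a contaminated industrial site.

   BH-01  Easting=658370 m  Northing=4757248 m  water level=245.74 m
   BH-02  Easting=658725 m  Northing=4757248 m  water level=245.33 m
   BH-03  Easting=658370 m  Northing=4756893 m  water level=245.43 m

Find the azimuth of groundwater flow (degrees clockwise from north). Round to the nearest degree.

∂h/∂x = (245.33 − 245.74) / (658725 − 658370) = -0.001155
∂h/∂y = (245.43 − 245.74) / (4756893 − 4757248) = +0.0008732
Flow direction (−∇h) has components (+0.001155 E, -0.0008732 N).
Azimuth = atan2(E, N) = atan2(+0.001155, -0.0008732) = 127.1° ≈ 127°.

127°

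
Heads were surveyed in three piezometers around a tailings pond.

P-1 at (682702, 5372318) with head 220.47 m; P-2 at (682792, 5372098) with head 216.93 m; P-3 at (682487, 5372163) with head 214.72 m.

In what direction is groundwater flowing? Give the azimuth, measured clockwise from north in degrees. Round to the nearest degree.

Taking P-1 as reference: P-2−P-1 = (90, -220, -3.54); P-3−P-1 = (-215, -155, -5.75).
Determinant of the coordinate differences = 90·(-155) − (-215)·(-220) = -61250.
∂h/∂x = [(-3.54)·(-155) − (-5.75)·(-220)] / -61250 = +0.01169
∂h/∂y = [90·(-5.75) − (-215)·(-3.54)] / -61250 = +0.02088
Flow direction (−∇h) has components (-0.01169 E, -0.02088 N).
Azimuth = atan2(E, N) = atan2(-0.01169, -0.02088) = 209.3° ≈ 209°.

209°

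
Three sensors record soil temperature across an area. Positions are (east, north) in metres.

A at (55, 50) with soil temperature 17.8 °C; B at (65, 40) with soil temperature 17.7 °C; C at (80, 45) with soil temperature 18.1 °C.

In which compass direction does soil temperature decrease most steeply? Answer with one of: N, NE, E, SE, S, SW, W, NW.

SW

Taking A as reference: B−A = (10, -10, -0.1); C−A = (25, -5, +0.3).
Solve a·Δx + b·Δy = ΔT: det = 10·(-5) − 25·(-10) = 200.
∂T/∂x = [(-0.1)·(-5) − (+0.3)·(-10)] / 200 = +0.01750
∂T/∂y = [10·(+0.3) − 25·(-0.1)] / 200 = +0.02750
Steepest decrease is along −∇f = (-0.01750 E, -0.02750 N) → southwest.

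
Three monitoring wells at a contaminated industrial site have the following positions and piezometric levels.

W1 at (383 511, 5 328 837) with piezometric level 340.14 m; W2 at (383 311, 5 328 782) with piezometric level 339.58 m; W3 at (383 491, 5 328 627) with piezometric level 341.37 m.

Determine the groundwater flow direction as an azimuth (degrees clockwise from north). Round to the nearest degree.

324°

Differences from W1: to W2 (Δx, Δy, Δh) = (-200, -55, -0.56); to W3 = (-20, -210, +1.23).
Determinant of the coordinate differences = (-200)·(-210) − (-20)·(-55) = 40900.
∂h/∂x = [(-0.56)·(-210) − (+1.23)·(-55)] / 40900 = +0.004529
∂h/∂y = [(-200)·(+1.23) − (-20)·(-0.56)] / 40900 = -0.006289
Flow direction (−∇h) has components (-0.004529 E, +0.006289 N).
Azimuth = atan2(E, N) = atan2(-0.004529, +0.006289) = 324.2° ≈ 324°.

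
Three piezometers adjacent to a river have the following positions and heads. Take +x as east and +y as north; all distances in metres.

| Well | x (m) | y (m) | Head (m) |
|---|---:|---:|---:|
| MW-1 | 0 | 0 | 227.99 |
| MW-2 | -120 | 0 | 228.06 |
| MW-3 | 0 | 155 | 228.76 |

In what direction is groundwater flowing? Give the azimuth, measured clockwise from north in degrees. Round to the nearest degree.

∂h/∂x = (228.06 − 227.99) / (-120 − 0) = -0.0005833
∂h/∂y = (228.76 − 227.99) / (155 − 0) = +0.004968
Flow direction (−∇h) has components (+0.0005833 E, -0.004968 N).
Azimuth = atan2(E, N) = atan2(+0.0005833, -0.004968) = 173.3° ≈ 173°.

173°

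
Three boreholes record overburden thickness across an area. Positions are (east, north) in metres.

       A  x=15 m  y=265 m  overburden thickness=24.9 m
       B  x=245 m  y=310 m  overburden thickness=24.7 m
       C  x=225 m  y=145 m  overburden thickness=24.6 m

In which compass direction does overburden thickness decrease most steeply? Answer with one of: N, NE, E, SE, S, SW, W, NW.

SE

With d = a·x + b·y + c and A as origin, the differences give:
  230·a + 45·b = -0.2
  210·a + (-120)·b = -0.3
Eliminate b (×(-120) and ×45, subtract): -37050·a = 37.50 → a = ∂d/∂x = -0.001012
Back-substitute: b = ∂d/∂y = +0.0007287.
Steepest decrease is along −∇f = (+0.001012 E, -0.0007287 N) → southeast.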